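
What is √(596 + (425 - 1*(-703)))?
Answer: 2*√431 ≈ 41.521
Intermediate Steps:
√(596 + (425 - 1*(-703))) = √(596 + (425 + 703)) = √(596 + 1128) = √1724 = 2*√431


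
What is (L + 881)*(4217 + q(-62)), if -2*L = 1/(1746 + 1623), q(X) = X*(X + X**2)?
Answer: -1366905669259/6738 ≈ -2.0287e+8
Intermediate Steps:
L = -1/6738 (L = -1/(2*(1746 + 1623)) = -1/2/3369 = -1/2*1/3369 = -1/6738 ≈ -0.00014841)
(L + 881)*(4217 + q(-62)) = (-1/6738 + 881)*(4217 + (-62)**2*(1 - 62)) = 5936177*(4217 + 3844*(-61))/6738 = 5936177*(4217 - 234484)/6738 = (5936177/6738)*(-230267) = -1366905669259/6738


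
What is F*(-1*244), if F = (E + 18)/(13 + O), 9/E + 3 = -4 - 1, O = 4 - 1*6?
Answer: -8235/22 ≈ -374.32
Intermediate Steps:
O = -2 (O = 4 - 6 = -2)
E = -9/8 (E = 9/(-3 + (-4 - 1)) = 9/(-3 - 5) = 9/(-8) = 9*(-⅛) = -9/8 ≈ -1.1250)
F = 135/88 (F = (-9/8 + 18)/(13 - 2) = (135/8)/11 = (135/8)*(1/11) = 135/88 ≈ 1.5341)
F*(-1*244) = 135*(-1*244)/88 = (135/88)*(-244) = -8235/22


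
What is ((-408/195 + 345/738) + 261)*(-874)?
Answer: -1812417733/7995 ≈ -2.2669e+5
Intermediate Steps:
((-408/195 + 345/738) + 261)*(-874) = ((-408*1/195 + 345*(1/738)) + 261)*(-874) = ((-136/65 + 115/246) + 261)*(-874) = (-25981/15990 + 261)*(-874) = (4147409/15990)*(-874) = -1812417733/7995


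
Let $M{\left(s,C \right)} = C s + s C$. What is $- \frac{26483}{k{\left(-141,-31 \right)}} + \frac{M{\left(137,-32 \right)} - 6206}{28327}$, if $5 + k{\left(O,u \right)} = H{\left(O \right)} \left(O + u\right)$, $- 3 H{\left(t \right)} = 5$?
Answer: $- \frac{174092681}{1841255} \approx -94.551$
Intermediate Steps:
$H{\left(t \right)} = - \frac{5}{3}$ ($H{\left(t \right)} = \left(- \frac{1}{3}\right) 5 = - \frac{5}{3}$)
$M{\left(s,C \right)} = 2 C s$ ($M{\left(s,C \right)} = C s + C s = 2 C s$)
$k{\left(O,u \right)} = -5 - \frac{5 O}{3} - \frac{5 u}{3}$ ($k{\left(O,u \right)} = -5 - \frac{5 \left(O + u\right)}{3} = -5 - \left(\frac{5 O}{3} + \frac{5 u}{3}\right) = -5 - \frac{5 O}{3} - \frac{5 u}{3}$)
$- \frac{26483}{k{\left(-141,-31 \right)}} + \frac{M{\left(137,-32 \right)} - 6206}{28327} = - \frac{26483}{-5 - -235 - - \frac{155}{3}} + \frac{2 \left(-32\right) 137 - 6206}{28327} = - \frac{26483}{-5 + 235 + \frac{155}{3}} + \left(-8768 - 6206\right) \frac{1}{28327} = - \frac{26483}{\frac{845}{3}} - \frac{14974}{28327} = \left(-26483\right) \frac{3}{845} - \frac{14974}{28327} = - \frac{79449}{845} - \frac{14974}{28327} = - \frac{174092681}{1841255}$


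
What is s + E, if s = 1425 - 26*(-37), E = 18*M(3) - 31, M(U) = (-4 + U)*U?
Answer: 2302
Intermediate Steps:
M(U) = U*(-4 + U)
E = -85 (E = 18*(3*(-4 + 3)) - 31 = 18*(3*(-1)) - 31 = 18*(-3) - 31 = -54 - 31 = -85)
s = 2387 (s = 1425 + 962 = 2387)
s + E = 2387 - 85 = 2302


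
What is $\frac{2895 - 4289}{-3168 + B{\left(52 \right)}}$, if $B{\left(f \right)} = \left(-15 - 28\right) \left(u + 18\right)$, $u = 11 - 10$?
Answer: $\frac{1394}{3985} \approx 0.34981$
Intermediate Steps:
$u = 1$
$B{\left(f \right)} = -817$ ($B{\left(f \right)} = \left(-15 - 28\right) \left(1 + 18\right) = \left(-43\right) 19 = -817$)
$\frac{2895 - 4289}{-3168 + B{\left(52 \right)}} = \frac{2895 - 4289}{-3168 - 817} = - \frac{1394}{-3985} = \left(-1394\right) \left(- \frac{1}{3985}\right) = \frac{1394}{3985}$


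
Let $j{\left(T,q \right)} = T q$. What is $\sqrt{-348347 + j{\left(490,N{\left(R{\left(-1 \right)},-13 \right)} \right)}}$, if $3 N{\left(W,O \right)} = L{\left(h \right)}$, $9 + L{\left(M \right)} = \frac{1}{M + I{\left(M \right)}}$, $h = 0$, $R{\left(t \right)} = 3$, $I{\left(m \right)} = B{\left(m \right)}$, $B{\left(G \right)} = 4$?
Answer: $\frac{i \sqrt{12591942}}{6} \approx 591.42 i$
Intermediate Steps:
$I{\left(m \right)} = 4$
$L{\left(M \right)} = -9 + \frac{1}{4 + M}$ ($L{\left(M \right)} = -9 + \frac{1}{M + 4} = -9 + \frac{1}{4 + M}$)
$N{\left(W,O \right)} = - \frac{35}{12}$ ($N{\left(W,O \right)} = \frac{\frac{1}{4 + 0} \left(-35 - 0\right)}{3} = \frac{\frac{1}{4} \left(-35 + 0\right)}{3} = \frac{\frac{1}{4} \left(-35\right)}{3} = \frac{1}{3} \left(- \frac{35}{4}\right) = - \frac{35}{12}$)
$\sqrt{-348347 + j{\left(490,N{\left(R{\left(-1 \right)},-13 \right)} \right)}} = \sqrt{-348347 + 490 \left(- \frac{35}{12}\right)} = \sqrt{-348347 - \frac{8575}{6}} = \sqrt{- \frac{2098657}{6}} = \frac{i \sqrt{12591942}}{6}$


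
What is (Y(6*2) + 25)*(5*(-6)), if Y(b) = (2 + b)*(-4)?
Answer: 930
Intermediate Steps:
Y(b) = -8 - 4*b
(Y(6*2) + 25)*(5*(-6)) = ((-8 - 24*2) + 25)*(5*(-6)) = ((-8 - 4*12) + 25)*(-30) = ((-8 - 48) + 25)*(-30) = (-56 + 25)*(-30) = -31*(-30) = 930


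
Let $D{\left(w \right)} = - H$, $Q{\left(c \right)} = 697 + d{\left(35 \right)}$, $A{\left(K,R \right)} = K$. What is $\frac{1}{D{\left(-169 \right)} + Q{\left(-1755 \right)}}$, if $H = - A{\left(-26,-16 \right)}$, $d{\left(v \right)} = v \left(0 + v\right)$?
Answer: $\frac{1}{1896} \approx 0.00052743$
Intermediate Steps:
$d{\left(v \right)} = v^{2}$ ($d{\left(v \right)} = v v = v^{2}$)
$Q{\left(c \right)} = 1922$ ($Q{\left(c \right)} = 697 + 35^{2} = 697 + 1225 = 1922$)
$H = 26$ ($H = \left(-1\right) \left(-26\right) = 26$)
$D{\left(w \right)} = -26$ ($D{\left(w \right)} = \left(-1\right) 26 = -26$)
$\frac{1}{D{\left(-169 \right)} + Q{\left(-1755 \right)}} = \frac{1}{-26 + 1922} = \frac{1}{1896}$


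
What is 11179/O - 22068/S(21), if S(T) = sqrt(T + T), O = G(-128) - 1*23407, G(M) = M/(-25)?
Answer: -279475/585047 - 3678*sqrt(42)/7 ≈ -3405.6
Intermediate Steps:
G(M) = -M/25 (G(M) = M*(-1/25) = -M/25)
O = -585047/25 (O = -1/25*(-128) - 1*23407 = 128/25 - 23407 = -585047/25 ≈ -23402.)
S(T) = sqrt(2)*sqrt(T) (S(T) = sqrt(2*T) = sqrt(2)*sqrt(T))
11179/O - 22068/S(21) = 11179/(-585047/25) - 22068*sqrt(42)/42 = 11179*(-25/585047) - 22068*sqrt(42)/42 = -279475/585047 - 3678*sqrt(42)/7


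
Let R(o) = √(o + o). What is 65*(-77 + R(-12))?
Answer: -5005 + 130*I*√6 ≈ -5005.0 + 318.43*I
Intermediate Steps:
R(o) = √2*√o (R(o) = √(2*o) = √2*√o)
65*(-77 + R(-12)) = 65*(-77 + √2*√(-12)) = 65*(-77 + √2*(2*I*√3)) = 65*(-77 + 2*I*√6) = -5005 + 130*I*√6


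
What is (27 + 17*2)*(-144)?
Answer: -8784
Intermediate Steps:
(27 + 17*2)*(-144) = (27 + 34)*(-144) = 61*(-144) = -8784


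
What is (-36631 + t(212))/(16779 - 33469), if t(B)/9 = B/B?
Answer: 18311/8345 ≈ 2.1942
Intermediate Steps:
t(B) = 9 (t(B) = 9*(B/B) = 9*1 = 9)
(-36631 + t(212))/(16779 - 33469) = (-36631 + 9)/(16779 - 33469) = -36622/(-16690) = -36622*(-1/16690) = 18311/8345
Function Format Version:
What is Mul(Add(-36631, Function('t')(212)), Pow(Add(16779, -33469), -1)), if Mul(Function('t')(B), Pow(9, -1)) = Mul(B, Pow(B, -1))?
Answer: Rational(18311, 8345) ≈ 2.1942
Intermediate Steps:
Function('t')(B) = 9 (Function('t')(B) = Mul(9, Mul(B, Pow(B, -1))) = Mul(9, 1) = 9)
Mul(Add(-36631, Function('t')(212)), Pow(Add(16779, -33469), -1)) = Mul(Add(-36631, 9), Pow(Add(16779, -33469), -1)) = Mul(-36622, Pow(-16690, -1)) = Mul(-36622, Rational(-1, 16690)) = Rational(18311, 8345)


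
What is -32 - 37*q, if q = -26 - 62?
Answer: 3224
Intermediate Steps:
q = -88
-32 - 37*q = -32 - 37*(-88) = -32 + 3256 = 3224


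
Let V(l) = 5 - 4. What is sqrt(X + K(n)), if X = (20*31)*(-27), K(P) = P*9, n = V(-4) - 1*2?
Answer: 3*I*sqrt(1861) ≈ 129.42*I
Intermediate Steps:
V(l) = 1
n = -1 (n = 1 - 1*2 = 1 - 2 = -1)
K(P) = 9*P
X = -16740 (X = 620*(-27) = -16740)
sqrt(X + K(n)) = sqrt(-16740 + 9*(-1)) = sqrt(-16740 - 9) = sqrt(-16749) = 3*I*sqrt(1861)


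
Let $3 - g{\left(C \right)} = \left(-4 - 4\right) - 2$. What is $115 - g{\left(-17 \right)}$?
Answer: $102$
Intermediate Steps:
$g{\left(C \right)} = 13$ ($g{\left(C \right)} = 3 - \left(\left(-4 - 4\right) - 2\right) = 3 - \left(-8 - 2\right) = 3 - -10 = 3 + 10 = 13$)
$115 - g{\left(-17 \right)} = 115 - 13 = 102$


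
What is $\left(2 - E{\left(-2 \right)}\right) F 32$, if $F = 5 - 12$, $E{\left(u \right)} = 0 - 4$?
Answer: $-1344$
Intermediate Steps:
$E{\left(u \right)} = -4$ ($E{\left(u \right)} = 0 - 4 = -4$)
$F = -7$
$\left(2 - E{\left(-2 \right)}\right) F 32 = \left(2 - -4\right) \left(-7\right) 32 = \left(2 + 4\right) \left(-7\right) 32 = 6 \left(-7\right) 32 = \left(-42\right) 32 = -1344$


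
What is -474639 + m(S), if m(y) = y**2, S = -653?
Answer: -48230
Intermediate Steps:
-474639 + m(S) = -474639 + (-653)**2 = -474639 + 426409 = -48230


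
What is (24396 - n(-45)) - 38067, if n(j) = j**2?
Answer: -15696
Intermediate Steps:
(24396 - n(-45)) - 38067 = (24396 - 1*(-45)**2) - 38067 = (24396 - 1*2025) - 38067 = (24396 - 2025) - 38067 = 22371 - 38067 = -15696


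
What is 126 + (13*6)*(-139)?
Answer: -10716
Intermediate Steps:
126 + (13*6)*(-139) = 126 + 78*(-139) = 126 - 10842 = -10716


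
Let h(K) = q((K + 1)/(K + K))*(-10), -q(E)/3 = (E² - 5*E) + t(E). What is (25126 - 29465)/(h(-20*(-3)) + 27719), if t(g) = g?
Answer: -2082720/13279561 ≈ -0.15684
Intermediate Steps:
q(E) = -3*E² + 12*E (q(E) = -3*((E² - 5*E) + E) = -3*(E² - 4*E) = -3*E² + 12*E)
h(K) = -15*(1 + K)*(4 - (1 + K)/(2*K))/K (h(K) = (3*((K + 1)/(K + K))*(4 - (K + 1)/(K + K)))*(-10) = (3*((1 + K)/((2*K)))*(4 - (1 + K)/(2*K)))*(-10) = (3*((1 + K)*(1/(2*K)))*(4 - (1 + K)*1/(2*K)))*(-10) = (3*((1 + K)/(2*K))*(4 - (1 + K)/(2*K)))*(-10) = (3*(1 + K)*(4 - (1 + K)/(2*K))/(2*K))*(-10) = -15*(1 + K)*(4 - (1 + K)/(2*K))/K)
(25126 - 29465)/(h(-20*(-3)) + 27719) = (25126 - 29465)/((-105/2 - 45/((-20*(-3))) + 15/(2*(-20*(-3))²)) + 27719) = -4339/((-105/2 - 45/60 + (15/2)/60²) + 27719) = -4339/((-105/2 - 45*1/60 + (15/2)*(1/3600)) + 27719) = -4339/((-105/2 - ¾ + 1/480) + 27719) = -4339/(-25559/480 + 27719) = -4339/13279561/480 = -4339*480/13279561 = -2082720/13279561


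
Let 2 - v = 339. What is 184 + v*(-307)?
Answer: 103643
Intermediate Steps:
v = -337 (v = 2 - 1*339 = 2 - 339 = -337)
184 + v*(-307) = 184 - 337*(-307) = 184 + 103459 = 103643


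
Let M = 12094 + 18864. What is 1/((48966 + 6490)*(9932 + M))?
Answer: 1/2267595840 ≈ 4.4100e-10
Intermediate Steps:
M = 30958
1/((48966 + 6490)*(9932 + M)) = 1/((48966 + 6490)*(9932 + 30958)) = 1/(55456*40890) = 1/2267595840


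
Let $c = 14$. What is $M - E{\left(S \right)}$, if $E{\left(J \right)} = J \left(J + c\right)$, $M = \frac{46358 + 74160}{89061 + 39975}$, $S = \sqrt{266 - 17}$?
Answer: $- \frac{16004723}{64518} - 14 \sqrt{249} \approx -468.98$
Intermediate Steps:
$S = \sqrt{249} \approx 15.78$
$M = \frac{60259}{64518}$ ($M = \frac{120518}{129036} = 120518 \cdot \frac{1}{129036} = \frac{60259}{64518} \approx 0.93399$)
$E{\left(J \right)} = J \left(14 + J\right)$ ($E{\left(J \right)} = J \left(J + 14\right) = J \left(14 + J\right)$)
$M - E{\left(S \right)} = \frac{60259}{64518} - \sqrt{249} \left(14 + \sqrt{249}\right)$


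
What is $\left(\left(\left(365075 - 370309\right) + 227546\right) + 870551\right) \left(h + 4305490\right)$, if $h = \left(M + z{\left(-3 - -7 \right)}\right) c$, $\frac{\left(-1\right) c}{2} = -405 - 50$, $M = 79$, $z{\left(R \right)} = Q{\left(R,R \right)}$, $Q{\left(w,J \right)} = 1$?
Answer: $4784871144270$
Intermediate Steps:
$z{\left(R \right)} = 1$
$c = 910$ ($c = - 2 \left(-405 - 50\right) = \left(-2\right) \left(-455\right) = 910$)
$h = 72800$ ($h = \left(79 + 1\right) 910 = 80 \cdot 910 = 72800$)
$\left(\left(\left(365075 - 370309\right) + 227546\right) + 870551\right) \left(h + 4305490\right) = \left(\left(\left(365075 - 370309\right) + 227546\right) + 870551\right) \left(72800 + 4305490\right) = \left(\left(-5234 + 227546\right) + 870551\right) 4378290 = \left(222312 + 870551\right) 4378290 = 1092863 \cdot 4378290 = 4784871144270$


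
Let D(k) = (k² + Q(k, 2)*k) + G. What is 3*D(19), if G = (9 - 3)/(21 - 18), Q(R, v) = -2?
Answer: 975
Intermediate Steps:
G = 2 (G = 6/3 = 6*(⅓) = 2)
D(k) = 2 + k² - 2*k (D(k) = (k² - 2*k) + 2 = 2 + k² - 2*k)
3*D(19) = 3*(2 + 19² - 2*19) = 3*(2 + 361 - 38) = 3*325 = 975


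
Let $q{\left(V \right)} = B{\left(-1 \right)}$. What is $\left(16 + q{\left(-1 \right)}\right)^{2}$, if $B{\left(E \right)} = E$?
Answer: $225$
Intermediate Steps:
$q{\left(V \right)} = -1$
$\left(16 + q{\left(-1 \right)}\right)^{2} = \left(16 - 1\right)^{2} = 15^{2} = 225$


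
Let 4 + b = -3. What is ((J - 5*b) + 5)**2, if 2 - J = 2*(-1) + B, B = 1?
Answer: 1849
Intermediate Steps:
J = 3 (J = 2 - (2*(-1) + 1) = 2 - (-2 + 1) = 2 - 1*(-1) = 2 + 1 = 3)
b = -7 (b = -4 - 3 = -7)
((J - 5*b) + 5)**2 = ((3 - 5*(-7)) + 5)**2 = ((3 + 35) + 5)**2 = (38 + 5)**2 = 43**2 = 1849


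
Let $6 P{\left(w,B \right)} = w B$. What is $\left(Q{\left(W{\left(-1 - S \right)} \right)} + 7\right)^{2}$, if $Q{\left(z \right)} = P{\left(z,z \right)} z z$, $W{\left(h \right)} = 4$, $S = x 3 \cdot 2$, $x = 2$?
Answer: $\frac{22201}{9} \approx 2466.8$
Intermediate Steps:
$S = 12$ ($S = 2 \cdot 3 \cdot 2 = 6 \cdot 2 = 12$)
$P{\left(w,B \right)} = \frac{B w}{6}$ ($P{\left(w,B \right)} = \frac{w B}{6} = \frac{B w}{6}$)
$Q{\left(z \right)} = \frac{z^{4}}{6}$ ($Q{\left(z \right)} = \frac{z z}{6} z z = \frac{z^{2}}{6} z z = \frac{z^{3}}{6} z = \frac{z^{4}}{6}$)
$\left(Q{\left(W{\left(-1 - S \right)} \right)} + 7\right)^{2} = \left(\frac{4^{4}}{6} + 7\right)^{2} = \left(\frac{1}{6} \cdot 256 + 7\right)^{2} = \left(\frac{128}{3} + 7\right)^{2} = \left(\frac{149}{3}\right)^{2} = \frac{22201}{9}$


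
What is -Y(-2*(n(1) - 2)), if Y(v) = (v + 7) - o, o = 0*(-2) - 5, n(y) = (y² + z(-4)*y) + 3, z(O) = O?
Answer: -16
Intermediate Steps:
n(y) = 3 + y² - 4*y (n(y) = (y² - 4*y) + 3 = 3 + y² - 4*y)
o = -5 (o = 0 - 5 = -5)
Y(v) = 12 + v (Y(v) = (v + 7) - 1*(-5) = (7 + v) + 5 = 12 + v)
-Y(-2*(n(1) - 2)) = -(12 - 2*((3 + 1² - 4*1) - 2)) = -(12 - 2*((3 + 1 - 4) - 2)) = -(12 - 2*(0 - 2)) = -(12 - 2*(-2)) = -(12 + 4) = -1*16 = -16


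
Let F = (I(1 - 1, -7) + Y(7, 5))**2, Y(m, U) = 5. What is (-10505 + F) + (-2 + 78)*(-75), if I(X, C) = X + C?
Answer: -16201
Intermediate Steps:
I(X, C) = C + X
F = 4 (F = ((-7 + (1 - 1)) + 5)**2 = ((-7 + 0) + 5)**2 = (-7 + 5)**2 = (-2)**2 = 4)
(-10505 + F) + (-2 + 78)*(-75) = (-10505 + 4) + (-2 + 78)*(-75) = -10501 + 76*(-75) = -10501 - 5700 = -16201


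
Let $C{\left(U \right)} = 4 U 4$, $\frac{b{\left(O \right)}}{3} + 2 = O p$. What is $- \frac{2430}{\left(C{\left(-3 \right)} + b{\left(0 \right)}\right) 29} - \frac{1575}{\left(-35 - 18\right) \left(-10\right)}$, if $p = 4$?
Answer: $- \frac{4365}{3074} \approx -1.42$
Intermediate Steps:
$b{\left(O \right)} = -6 + 12 O$ ($b{\left(O \right)} = -6 + 3 O 4 = -6 + 3 \cdot 4 O = -6 + 12 O$)
$C{\left(U \right)} = 16 U$
$- \frac{2430}{\left(C{\left(-3 \right)} + b{\left(0 \right)}\right) 29} - \frac{1575}{\left(-35 - 18\right) \left(-10\right)} = - \frac{2430}{\left(16 \left(-3\right) + \left(-6 + 12 \cdot 0\right)\right) 29} - \frac{1575}{\left(-35 - 18\right) \left(-10\right)} = - \frac{2430}{\left(-48 + \left(-6 + 0\right)\right) 29} - \frac{1575}{\left(-35 - 18\right) \left(-10\right)} = - \frac{2430}{\left(-48 - 6\right) 29} - \frac{1575}{\left(-53\right) \left(-10\right)} = - \frac{2430}{\left(-54\right) 29} - \frac{1575}{530} = - \frac{2430}{-1566} - \frac{315}{106} = \left(-2430\right) \left(- \frac{1}{1566}\right) - \frac{315}{106} = \frac{45}{29} - \frac{315}{106} = - \frac{4365}{3074}$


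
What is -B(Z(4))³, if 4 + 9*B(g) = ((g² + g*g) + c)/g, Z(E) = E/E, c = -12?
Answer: 2744/729 ≈ 3.7641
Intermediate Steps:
Z(E) = 1
B(g) = -4/9 + (-12 + 2*g²)/(9*g) (B(g) = -4/9 + (((g² + g*g) - 12)/g)/9 = -4/9 + (((g² + g²) - 12)/g)/9 = -4/9 + ((2*g² - 12)/g)/9 = -4/9 + ((-12 + 2*g²)/g)/9 = -4/9 + (-12 + 2*g²)/(9*g))
-B(Z(4))³ = -((2/9)*(-6 + 1*(-2 + 1))/1)³ = -((2/9)*1*(-6 + 1*(-1)))³ = -((2/9)*1*(-6 - 1))³ = -((2/9)*1*(-7))³ = -(-14/9)³ = -1*(-2744/729) = 2744/729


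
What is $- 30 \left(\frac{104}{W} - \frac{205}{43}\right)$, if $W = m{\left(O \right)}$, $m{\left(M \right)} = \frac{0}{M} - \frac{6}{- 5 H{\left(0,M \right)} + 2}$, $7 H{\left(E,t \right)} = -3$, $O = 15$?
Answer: $\frac{691490}{301} \approx 2297.3$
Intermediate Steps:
$H{\left(E,t \right)} = - \frac{3}{7}$ ($H{\left(E,t \right)} = \frac{1}{7} \left(-3\right) = - \frac{3}{7}$)
$m{\left(M \right)} = - \frac{42}{29}$ ($m{\left(M \right)} = \frac{0}{M} - \frac{6}{\left(-5\right) \left(- \frac{3}{7}\right) + 2} = 0 - \frac{6}{\frac{15}{7} + 2} = 0 - \frac{6}{\frac{29}{7}} = 0 - \frac{42}{29} = - \frac{42}{29}$)
$W = - \frac{42}{29} \approx -1.4483$
$- 30 \left(\frac{104}{W} - \frac{205}{43}\right) = - 30 \left(\frac{104}{- \frac{42}{29}} - \frac{205}{43}\right) = - 30 \left(104 \left(- \frac{29}{42}\right) - \frac{205}{43}\right) = - 30 \left(- \frac{1508}{21} - \frac{205}{43}\right) = \left(-30\right) \left(- \frac{69149}{903}\right) = \frac{691490}{301}$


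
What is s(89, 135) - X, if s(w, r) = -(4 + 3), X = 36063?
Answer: -36070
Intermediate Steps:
s(w, r) = -7 (s(w, r) = -1*7 = -7)
s(89, 135) - X = -7 - 1*36063 = -7 - 36063 = -36070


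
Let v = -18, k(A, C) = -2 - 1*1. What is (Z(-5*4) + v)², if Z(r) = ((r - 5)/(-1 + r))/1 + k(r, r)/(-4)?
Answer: 1819801/7056 ≈ 257.91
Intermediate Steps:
k(A, C) = -3 (k(A, C) = -2 - 1 = -3)
Z(r) = ¾ + (-5 + r)/(-1 + r) (Z(r) = ((r - 5)/(-1 + r))/1 - 3/(-4) = ((-5 + r)/(-1 + r))*1 - 3*(-¼) = ((-5 + r)/(-1 + r))*1 + ¾ = (-5 + r)/(-1 + r) + ¾ = ¾ + (-5 + r)/(-1 + r))
(Z(-5*4) + v)² = ((-23 + 7*(-5*4))/(4*(-1 - 5*4)) - 18)² = ((-23 + 7*(-20))/(4*(-1 - 20)) - 18)² = ((¼)*(-23 - 140)/(-21) - 18)² = ((¼)*(-1/21)*(-163) - 18)² = (163/84 - 18)² = (-1349/84)² = 1819801/7056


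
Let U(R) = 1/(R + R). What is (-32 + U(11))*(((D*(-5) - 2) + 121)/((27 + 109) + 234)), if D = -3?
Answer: -1273/110 ≈ -11.573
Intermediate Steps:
U(R) = 1/(2*R)
(-32 + U(11))*(((D*(-5) - 2) + 121)/((27 + 109) + 234)) = (-32 + (1/2)/11)*(((-3*(-5) - 2) + 121)/((27 + 109) + 234)) = (-32 + (1/2)*(1/11))*(((15 - 2) + 121)/(136 + 234)) = (-32 + 1/22)*((13 + 121)/370) = -47101/(11*370) = -703/22*67/185 = -1273/110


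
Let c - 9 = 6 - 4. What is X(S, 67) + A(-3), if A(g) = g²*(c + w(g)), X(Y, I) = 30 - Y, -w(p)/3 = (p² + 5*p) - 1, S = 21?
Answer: 297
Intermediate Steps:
w(p) = 3 - 15*p - 3*p² (w(p) = -3*((p² + 5*p) - 1) = -3*(-1 + p² + 5*p) = 3 - 15*p - 3*p²)
c = 11 (c = 9 + (6 - 4) = 9 + 2 = 11)
A(g) = g²*(14 - 15*g - 3*g²) (A(g) = g²*(11 + (3 - 15*g - 3*g²)) = g²*(14 - 15*g - 3*g²))
X(S, 67) + A(-3) = (30 - 1*21) + (-3)²*(14 - 15*(-3) - 3*(-3)²) = (30 - 21) + 9*(14 + 45 - 3*9) = 9 + 9*(14 + 45 - 27) = 9 + 9*32 = 9 + 288 = 297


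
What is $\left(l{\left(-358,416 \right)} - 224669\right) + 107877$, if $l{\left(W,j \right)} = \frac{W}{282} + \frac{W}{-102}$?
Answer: $- \frac{93315018}{799} \approx -1.1679 \cdot 10^{5}$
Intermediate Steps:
$l{\left(W,j \right)} = - \frac{5 W}{799}$ ($l{\left(W,j \right)} = W \frac{1}{282} + W \left(- \frac{1}{102}\right) = \frac{W}{282} - \frac{W}{102} = - \frac{5 W}{799}$)
$\left(l{\left(-358,416 \right)} - 224669\right) + 107877 = \left(\left(- \frac{5}{799}\right) \left(-358\right) - 224669\right) + 107877 = \left(\frac{1790}{799} - 224669\right) + 107877 = - \frac{179508741}{799} + 107877 = - \frac{93315018}{799}$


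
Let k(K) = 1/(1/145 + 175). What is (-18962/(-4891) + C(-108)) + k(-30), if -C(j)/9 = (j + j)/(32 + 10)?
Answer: 43586163533/868798112 ≈ 50.168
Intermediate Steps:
C(j) = -3*j/7 (C(j) = -9*(j + j)/(32 + 10) = -9*2*j/42 = -3*j/7)
k(K) = 145/25376 (k(K) = 1/(1/145 + 175) = 1/(25376/145) = 145/25376)
(-18962/(-4891) + C(-108)) + k(-30) = (-18962/(-4891) - 3/7*(-108)) + 145/25376 = (-18962*(-1/4891) + 324/7) + 145/25376 = (18962/4891 + 324/7) + 145/25376 = 1717418/34237 + 145/25376 = 43586163533/868798112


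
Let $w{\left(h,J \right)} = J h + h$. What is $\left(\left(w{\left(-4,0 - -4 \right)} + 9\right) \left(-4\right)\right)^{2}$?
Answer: $1936$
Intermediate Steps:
$w{\left(h,J \right)} = h + J h$
$\left(\left(w{\left(-4,0 - -4 \right)} + 9\right) \left(-4\right)\right)^{2} = \left(\left(- 4 \left(1 + \left(0 - -4\right)\right) + 9\right) \left(-4\right)\right)^{2} = \left(\left(- 4 \left(1 + \left(0 + 4\right)\right) + 9\right) \left(-4\right)\right)^{2} = \left(\left(- 4 \left(1 + 4\right) + 9\right) \left(-4\right)\right)^{2} = \left(\left(\left(-4\right) 5 + 9\right) \left(-4\right)\right)^{2} = \left(\left(-20 + 9\right) \left(-4\right)\right)^{2} = \left(\left(-11\right) \left(-4\right)\right)^{2} = 44^{2} = 1936$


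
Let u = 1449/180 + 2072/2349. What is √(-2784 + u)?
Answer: I*√18904040195/2610 ≈ 52.679*I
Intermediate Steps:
u = 419629/46980 (u = 1449*(1/180) + 2072*(1/2349) = 161/20 + 2072/2349 = 419629/46980 ≈ 8.9321)
√(-2784 + u) = √(-2784 + 419629/46980) = √(-130372691/46980) = I*√18904040195/2610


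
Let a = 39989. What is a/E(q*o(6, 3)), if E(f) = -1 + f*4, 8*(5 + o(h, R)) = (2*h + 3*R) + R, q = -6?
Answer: 39989/47 ≈ 850.83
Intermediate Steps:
o(h, R) = -5 + R/2 + h/4 (o(h, R) = -5 + ((2*h + 3*R) + R)/8 = -5 + (2*h + 4*R)/8 = -5 + (R/2 + h/4) = -5 + R/2 + h/4)
E(f) = -1 + 4*f
a/E(q*o(6, 3)) = 39989/(-1 + 4*(-6*(-5 + (½)*3 + (¼)*6))) = 39989/(-1 + 4*(-6*(-5 + 3/2 + 3/2))) = 39989/(-1 + 4*(-6*(-2))) = 39989/(-1 + 4*12) = 39989/(-1 + 48) = 39989/47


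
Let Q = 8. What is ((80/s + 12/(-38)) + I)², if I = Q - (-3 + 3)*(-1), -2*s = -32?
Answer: 58081/361 ≈ 160.89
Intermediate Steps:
s = 16 (s = -½*(-32) = 16)
I = 8 (I = 8 - (-3 + 3)*(-1) = 8 - 0*(-1) = 8 - 1*0 = 8 + 0 = 8)
((80/s + 12/(-38)) + I)² = ((80/16 + 12/(-38)) + 8)² = ((80*(1/16) + 12*(-1/38)) + 8)² = ((5 - 6/19) + 8)² = (89/19 + 8)² = (241/19)² = 58081/361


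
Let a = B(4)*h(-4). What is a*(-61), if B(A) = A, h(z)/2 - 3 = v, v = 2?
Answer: -2440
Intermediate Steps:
h(z) = 10 (h(z) = 6 + 2*2 = 6 + 4 = 10)
a = 40 (a = 4*10 = 40)
a*(-61) = 40*(-61) = -2440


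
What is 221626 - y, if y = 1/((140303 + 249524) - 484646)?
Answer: 21014355695/94819 ≈ 2.2163e+5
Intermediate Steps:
y = -1/94819 (y = 1/(389827 - 484646) = 1/(-94819) = -1/94819 ≈ -1.0546e-5)
221626 - y = 221626 - 1*(-1/94819) = 221626 + 1/94819 = 21014355695/94819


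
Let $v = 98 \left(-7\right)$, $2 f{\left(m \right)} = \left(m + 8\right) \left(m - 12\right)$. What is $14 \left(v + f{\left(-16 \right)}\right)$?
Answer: $-8036$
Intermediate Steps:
$f{\left(m \right)} = \frac{\left(-12 + m\right) \left(8 + m\right)}{2}$ ($f{\left(m \right)} = \frac{\left(m + 8\right) \left(m - 12\right)}{2} = \frac{\left(8 + m\right) \left(-12 + m\right)}{2} = \frac{\left(-12 + m\right) \left(8 + m\right)}{2}$)
$v = -686$
$14 \left(v + f{\left(-16 \right)}\right) = 14 \left(-686 - \left(16 - 128\right)\right) = 14 \left(-686 + \left(-48 + \frac{1}{2} \cdot 256 + 32\right)\right) = 14 \left(-686 + \left(-48 + 128 + 32\right)\right) = 14 \left(-686 + 112\right) = 14 \left(-574\right) = -8036$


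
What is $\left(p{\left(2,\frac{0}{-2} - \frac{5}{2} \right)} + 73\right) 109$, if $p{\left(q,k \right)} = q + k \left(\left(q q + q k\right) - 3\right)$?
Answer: $9265$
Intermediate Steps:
$p{\left(q,k \right)} = q + k \left(-3 + q^{2} + k q\right)$ ($p{\left(q,k \right)} = q + k \left(\left(q^{2} + k q\right) - 3\right) = q + k \left(-3 + q^{2} + k q\right)$)
$\left(p{\left(2,\frac{0}{-2} - \frac{5}{2} \right)} + 73\right) 109 = \left(\left(2 - 3 \left(\frac{0}{-2} - \frac{5}{2}\right) + \left(\frac{0}{-2} - \frac{5}{2}\right) 2^{2} + 2 \left(\frac{0}{-2} - \frac{5}{2}\right)^{2}\right) + 73\right) 109 = \left(\left(2 - 3 \left(0 \left(- \frac{1}{2}\right) - \frac{5}{2}\right) + \left(0 \left(- \frac{1}{2}\right) - \frac{5}{2}\right) 4 + 2 \left(0 \left(- \frac{1}{2}\right) - \frac{5}{2}\right)^{2}\right) + 73\right) 109 = \left(\left(2 - 3 \left(0 - \frac{5}{2}\right) + \left(0 - \frac{5}{2}\right) 4 + 2 \left(0 - \frac{5}{2}\right)^{2}\right) + 73\right) 109 = \left(\left(2 - - \frac{15}{2} - 10 + 2 \left(- \frac{5}{2}\right)^{2}\right) + 73\right) 109 = \left(\left(2 + \frac{15}{2} - 10 + 2 \cdot \frac{25}{4}\right) + 73\right) 109 = \left(\left(2 + \frac{15}{2} - 10 + \frac{25}{2}\right) + 73\right) 109 = \left(12 + 73\right) 109 = 85 \cdot 109 = 9265$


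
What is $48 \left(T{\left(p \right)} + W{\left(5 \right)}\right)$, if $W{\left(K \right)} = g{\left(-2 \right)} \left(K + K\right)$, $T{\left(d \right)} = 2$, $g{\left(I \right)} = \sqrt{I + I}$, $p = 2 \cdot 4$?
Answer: $96 + 960 i \approx 96.0 + 960.0 i$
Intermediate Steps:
$p = 8$
$g{\left(I \right)} = \sqrt{2} \sqrt{I}$ ($g{\left(I \right)} = \sqrt{2 I} = \sqrt{2} \sqrt{I}$)
$W{\left(K \right)} = 4 i K$ ($W{\left(K \right)} = \sqrt{2} \sqrt{-2} \left(K + K\right) = \sqrt{2} i \sqrt{2} \cdot 2 K = 2 i 2 K = 4 i K$)
$48 \left(T{\left(p \right)} + W{\left(5 \right)}\right) = 48 \left(2 + 4 i 5\right) = 48 \left(2 + 20 i\right) = 96 + 960 i$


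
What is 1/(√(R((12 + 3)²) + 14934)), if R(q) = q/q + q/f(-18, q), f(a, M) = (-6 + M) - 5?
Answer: √684011410/3196315 ≈ 0.0081824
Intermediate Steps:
f(a, M) = -11 + M
R(q) = 1 + q/(-11 + q) (R(q) = q/q + q/(-11 + q) = 1 + q/(-11 + q))
1/(√(R((12 + 3)²) + 14934)) = 1/(√((-11 + 2*(12 + 3)²)/(-11 + (12 + 3)²) + 14934)) = 1/(√((-11 + 2*15²)/(-11 + 15²) + 14934)) = 1/(√((-11 + 2*225)/(-11 + 225) + 14934)) = 1/(√((-11 + 450)/214 + 14934)) = 1/(√((1/214)*439 + 14934)) = 1/(√(439/214 + 14934)) = 1/(√(3196315/214)) = 1/(√684011410/214) = √684011410/3196315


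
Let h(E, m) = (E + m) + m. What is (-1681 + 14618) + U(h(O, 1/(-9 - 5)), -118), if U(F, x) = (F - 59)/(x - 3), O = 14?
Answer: 10957955/847 ≈ 12937.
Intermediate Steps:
h(E, m) = E + 2*m
U(F, x) = (-59 + F)/(-3 + x)
(-1681 + 14618) + U(h(O, 1/(-9 - 5)), -118) = (-1681 + 14618) + (-59 + (14 + 2/(-9 - 5)))/(-3 - 118) = 12937 + (-59 + (14 + 2/(-14)))/(-121) = 12937 - (-59 + (14 + 2*(-1/14)))/121 = 12937 - (-59 + (14 - ⅐))/121 = 12937 - (-59 + 97/7)/121 = 12937 - 1/121*(-316/7) = 12937 + 316/847 = 10957955/847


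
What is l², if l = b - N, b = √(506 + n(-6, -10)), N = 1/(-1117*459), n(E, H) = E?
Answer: 131432183104501/262864366209 + 20*√5/512703 ≈ 500.00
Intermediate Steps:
N = -1/512703 (N = -1/1117*1/459 = -1/512703 ≈ -1.9504e-6)
b = 10*√5 (b = √(506 - 6) = √500 = 10*√5 ≈ 22.361)
l = 1/512703 + 10*√5 (l = 10*√5 - 1*(-1/512703) = 10*√5 + 1/512703 = 1/512703 + 10*√5 ≈ 22.361)
l² = (1/512703 + 10*√5)²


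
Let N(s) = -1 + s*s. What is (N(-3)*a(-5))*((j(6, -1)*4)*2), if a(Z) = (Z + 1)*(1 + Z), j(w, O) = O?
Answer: -1024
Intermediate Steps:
a(Z) = (1 + Z)**2 (a(Z) = (1 + Z)*(1 + Z) = (1 + Z)**2)
N(s) = -1 + s**2
(N(-3)*a(-5))*((j(6, -1)*4)*2) = ((-1 + (-3)**2)*(1 - 5)**2)*(-1*4*2) = ((-1 + 9)*(-4)**2)*(-4*2) = (8*16)*(-8) = 128*(-8) = -1024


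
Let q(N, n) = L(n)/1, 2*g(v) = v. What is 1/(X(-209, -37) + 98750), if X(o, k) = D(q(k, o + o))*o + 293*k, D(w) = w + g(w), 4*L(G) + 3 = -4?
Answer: 8/707661 ≈ 1.1305e-5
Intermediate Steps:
g(v) = v/2
L(G) = -7/4 (L(G) = -3/4 + (1/4)*(-4) = -3/4 - 1 = -7/4)
q(N, n) = -7/4 (q(N, n) = -7/4/1 = -7/4*1 = -7/4)
D(w) = 3*w/2 (D(w) = w + w/2 = 3*w/2)
X(o, k) = 293*k - 21*o/8 (X(o, k) = ((3/2)*(-7/4))*o + 293*k = -21*o/8 + 293*k = 293*k - 21*o/8)
1/(X(-209, -37) + 98750) = 1/((293*(-37) - 21/8*(-209)) + 98750) = 1/((-10841 + 4389/8) + 98750) = 1/(-82339/8 + 98750) = 1/(707661/8) = 8/707661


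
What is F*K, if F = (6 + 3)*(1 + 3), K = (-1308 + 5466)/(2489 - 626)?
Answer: 1848/23 ≈ 80.348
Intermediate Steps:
K = 154/69 (K = 4158/1863 = 4158*(1/1863) = 154/69 ≈ 2.2319)
F = 36 (F = 9*4 = 36)
F*K = 36*(154/69) = 1848/23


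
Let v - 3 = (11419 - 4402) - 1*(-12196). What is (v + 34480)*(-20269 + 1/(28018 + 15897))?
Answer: -47795514843264/43915 ≈ -1.0884e+9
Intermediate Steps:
v = 19216 (v = 3 + ((11419 - 4402) - 1*(-12196)) = 3 + (7017 + 12196) = 3 + 19213 = 19216)
(v + 34480)*(-20269 + 1/(28018 + 15897)) = (19216 + 34480)*(-20269 + 1/(28018 + 15897)) = 53696*(-20269 + 1/43915) = 53696*(-890113134/43915) = -47795514843264/43915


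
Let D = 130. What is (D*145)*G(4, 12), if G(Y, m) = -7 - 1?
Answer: -150800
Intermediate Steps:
G(Y, m) = -8
(D*145)*G(4, 12) = (130*145)*(-8) = 18850*(-8) = -150800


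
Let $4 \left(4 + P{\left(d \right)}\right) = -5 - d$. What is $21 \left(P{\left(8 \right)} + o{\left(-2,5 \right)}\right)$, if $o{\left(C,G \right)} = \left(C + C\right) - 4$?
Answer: $- \frac{1281}{4} \approx -320.25$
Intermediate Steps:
$P{\left(d \right)} = - \frac{21}{4} - \frac{d}{4}$ ($P{\left(d \right)} = -4 + \frac{-5 - d}{4} = -4 - \left(\frac{5}{4} + \frac{d}{4}\right) = - \frac{21}{4} - \frac{d}{4}$)
$o{\left(C,G \right)} = -4 + 2 C$ ($o{\left(C,G \right)} = 2 C - 4 = -4 + 2 C$)
$21 \left(P{\left(8 \right)} + o{\left(-2,5 \right)}\right) = 21 \left(\left(- \frac{21}{4} - 2\right) + \left(-4 + 2 \left(-2\right)\right)\right) = 21 \left(\left(- \frac{21}{4} - 2\right) - 8\right) = 21 \left(- \frac{29}{4} - 8\right) = 21 \left(- \frac{61}{4}\right) = - \frac{1281}{4}$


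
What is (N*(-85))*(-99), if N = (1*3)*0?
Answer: 0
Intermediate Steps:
N = 0 (N = 3*0 = 0)
(N*(-85))*(-99) = (0*(-85))*(-99) = 0*(-99) = 0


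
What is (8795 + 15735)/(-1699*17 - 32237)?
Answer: -2453/6112 ≈ -0.40134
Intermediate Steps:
(8795 + 15735)/(-1699*17 - 32237) = 24530/(-28883 - 32237) = 24530/(-61120) = 24530*(-1/61120) = -2453/6112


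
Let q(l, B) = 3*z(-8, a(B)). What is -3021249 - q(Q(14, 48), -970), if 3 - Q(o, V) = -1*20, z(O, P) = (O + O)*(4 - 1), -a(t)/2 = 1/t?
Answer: -3021105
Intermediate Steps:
a(t) = -2/t
z(O, P) = 6*O (z(O, P) = (2*O)*3 = 6*O)
Q(o, V) = 23 (Q(o, V) = 3 - (-1)*20 = 3 - 1*(-20) = 3 + 20 = 23)
q(l, B) = -144 (q(l, B) = 3*(6*(-8)) = 3*(-48) = -144)
-3021249 - q(Q(14, 48), -970) = -3021249 - 1*(-144) = -3021249 + 144 = -3021105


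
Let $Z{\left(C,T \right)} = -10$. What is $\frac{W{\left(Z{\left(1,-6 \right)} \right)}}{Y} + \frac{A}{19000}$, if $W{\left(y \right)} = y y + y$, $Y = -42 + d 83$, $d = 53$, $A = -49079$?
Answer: $- \frac{212127203}{82783000} \approx -2.5625$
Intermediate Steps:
$Y = 4357$ ($Y = -42 + 53 \cdot 83 = -42 + 4399 = 4357$)
$W{\left(y \right)} = y + y^{2}$ ($W{\left(y \right)} = y^{2} + y = y + y^{2}$)
$\frac{W{\left(Z{\left(1,-6 \right)} \right)}}{Y} + \frac{A}{19000} = \frac{\left(-10\right) \left(1 - 10\right)}{4357} - \frac{49079}{19000} = \left(-10\right) \left(-9\right) \frac{1}{4357} - \frac{49079}{19000} = 90 \cdot \frac{1}{4357} - \frac{49079}{19000} = \frac{90}{4357} - \frac{49079}{19000} = - \frac{212127203}{82783000}$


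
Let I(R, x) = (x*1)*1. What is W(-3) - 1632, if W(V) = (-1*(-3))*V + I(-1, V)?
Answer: -1644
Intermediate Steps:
I(R, x) = x (I(R, x) = x*1 = x)
W(V) = 4*V (W(V) = (-1*(-3))*V + V = 3*V + V = 4*V)
W(-3) - 1632 = 4*(-3) - 1632 = -12 - 1632 = -1644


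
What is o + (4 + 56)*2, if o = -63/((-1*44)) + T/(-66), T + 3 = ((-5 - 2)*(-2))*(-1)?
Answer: 16063/132 ≈ 121.69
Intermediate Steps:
T = -17 (T = -3 + ((-5 - 2)*(-2))*(-1) = -3 - 7*(-2)*(-1) = -3 + 14*(-1) = -3 - 14 = -17)
o = 223/132 (o = -63/((-1*44)) - 17/(-66) = -63/(-44) - 17*(-1/66) = -63*(-1/44) + 17/66 = 63/44 + 17/66 = 223/132 ≈ 1.6894)
o + (4 + 56)*2 = 223/132 + (4 + 56)*2 = 223/132 + 60*2 = 223/132 + 120 = 16063/132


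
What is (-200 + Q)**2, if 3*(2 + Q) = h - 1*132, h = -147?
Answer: 87025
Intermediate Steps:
Q = -95 (Q = -2 + (-147 - 1*132)/3 = -2 + (-147 - 132)/3 = -2 + (1/3)*(-279) = -2 - 93 = -95)
(-200 + Q)**2 = (-200 - 95)**2 = (-295)**2 = 87025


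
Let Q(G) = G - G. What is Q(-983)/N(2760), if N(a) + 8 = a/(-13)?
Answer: 0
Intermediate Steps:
Q(G) = 0
N(a) = -8 - a/13 (N(a) = -8 + a/(-13) = -8 + a*(-1/13) = -8 - a/13)
Q(-983)/N(2760) = 0/(-8 - 1/13*2760) = 0/(-8 - 2760/13) = 0/(-2864/13) = 0*(-13/2864) = 0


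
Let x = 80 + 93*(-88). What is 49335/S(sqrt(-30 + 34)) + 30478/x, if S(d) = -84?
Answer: -8382729/14182 ≈ -591.08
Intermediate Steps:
x = -8104 (x = 80 - 8184 = -8104)
49335/S(sqrt(-30 + 34)) + 30478/x = 49335/(-84) + 30478/(-8104) = 49335*(-1/84) + 30478*(-1/8104) = -16445/28 - 15239/4052 = -8382729/14182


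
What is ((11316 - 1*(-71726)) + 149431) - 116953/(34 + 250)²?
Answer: 18750225335/80656 ≈ 2.3247e+5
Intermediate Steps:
((11316 - 1*(-71726)) + 149431) - 116953/(34 + 250)² = ((11316 + 71726) + 149431) - 116953/(284²) = (83042 + 149431) - 116953/80656 = 232473 - 116953*1/80656 = 232473 - 116953/80656 = 18750225335/80656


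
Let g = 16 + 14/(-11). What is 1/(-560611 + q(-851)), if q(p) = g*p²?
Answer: 11/111153841 ≈ 9.8962e-8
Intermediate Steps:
g = 162/11 (g = 16 + 14*(-1/11) = 16 - 14/11 = 162/11 ≈ 14.727)
q(p) = 162*p²/11
1/(-560611 + q(-851)) = 1/(-560611 + (162/11)*(-851)²) = 1/(-560611 + (162/11)*724201) = 1/(-560611 + 117320562/11) = 1/(111153841/11) = 11/111153841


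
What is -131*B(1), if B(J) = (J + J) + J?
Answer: -393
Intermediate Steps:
B(J) = 3*J (B(J) = 2*J + J = 3*J)
-131*B(1) = -393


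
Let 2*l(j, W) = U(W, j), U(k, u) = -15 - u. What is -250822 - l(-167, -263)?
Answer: -250898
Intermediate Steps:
l(j, W) = -15/2 - j/2 (l(j, W) = (-15 - j)/2 = -15/2 - j/2)
-250822 - l(-167, -263) = -250822 - (-15/2 - ½*(-167)) = -250822 - (-15/2 + 167/2) = -250822 - 1*76 = -250822 - 76 = -250898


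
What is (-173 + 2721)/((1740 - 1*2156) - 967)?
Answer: -2548/1383 ≈ -1.8424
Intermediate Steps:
(-173 + 2721)/((1740 - 1*2156) - 967) = 2548/((1740 - 2156) - 967) = 2548/(-416 - 967) = 2548/(-1383) = 2548*(-1/1383) = -2548/1383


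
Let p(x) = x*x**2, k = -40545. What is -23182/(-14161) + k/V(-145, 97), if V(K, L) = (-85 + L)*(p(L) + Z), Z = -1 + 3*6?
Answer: 5629368827/3446560824 ≈ 1.6333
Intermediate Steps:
p(x) = x**3
Z = 17 (Z = -1 + 18 = 17)
V(K, L) = (-85 + L)*(17 + L**3) (V(K, L) = (-85 + L)*(L**3 + 17) = (-85 + L)*(17 + L**3))
-23182/(-14161) + k/V(-145, 97) = -23182/(-14161) - 40545/(-1445 + 97**4 - 85*97**3 + 17*97) = -23182*(-1/14161) - 40545/(-1445 + 88529281 - 85*912673 + 1649) = 23182/14161 - 40545/(-1445 + 88529281 - 77577205 + 1649) = 23182/14161 - 40545/10952280 = 23182/14161 - 40545*1/10952280 = 23182/14161 - 901/243384 = 5629368827/3446560824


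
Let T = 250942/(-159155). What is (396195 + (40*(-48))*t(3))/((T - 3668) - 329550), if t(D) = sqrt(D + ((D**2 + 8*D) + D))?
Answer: -63056415225/53033561732 + 76394400*sqrt(39)/13258390433 ≈ -1.1530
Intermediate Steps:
T = -250942/159155 (T = 250942*(-1/159155) = -250942/159155 ≈ -1.5767)
t(D) = sqrt(D**2 + 10*D) (t(D) = sqrt(D + (D**2 + 9*D)) = sqrt(D**2 + 10*D))
(396195 + (40*(-48))*t(3))/((T - 3668) - 329550) = (396195 + (40*(-48))*sqrt(3*(10 + 3)))/((-250942/159155 - 3668) - 329550) = (396195 - 1920*sqrt(39))/(-584031482/159155 - 329550) = (396195 - 1920*sqrt(39))/(-53033561732/159155) = (396195 - 1920*sqrt(39))*(-159155/53033561732) = -63056415225/53033561732 + 76394400*sqrt(39)/13258390433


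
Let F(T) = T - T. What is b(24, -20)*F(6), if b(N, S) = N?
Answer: 0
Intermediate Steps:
F(T) = 0
b(24, -20)*F(6) = 24*0 = 0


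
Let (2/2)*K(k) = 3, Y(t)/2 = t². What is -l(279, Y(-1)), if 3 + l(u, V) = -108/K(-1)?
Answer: 39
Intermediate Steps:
Y(t) = 2*t²
K(k) = 3
l(u, V) = -39 (l(u, V) = -3 - 108/3 = -3 - 108*⅓ = -3 - 36 = -39)
-l(279, Y(-1)) = -1*(-39) = 39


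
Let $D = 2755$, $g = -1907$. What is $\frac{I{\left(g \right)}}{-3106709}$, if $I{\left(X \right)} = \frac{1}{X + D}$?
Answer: $- \frac{1}{2634489232} \approx -3.7958 \cdot 10^{-10}$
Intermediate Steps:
$I{\left(X \right)} = \frac{1}{2755 + X}$ ($I{\left(X \right)} = \frac{1}{X + 2755} = \frac{1}{2755 + X}$)
$\frac{I{\left(g \right)}}{-3106709} = \frac{1}{\left(2755 - 1907\right) \left(-3106709\right)} = \frac{1}{848} \left(- \frac{1}{3106709}\right) = - \frac{1}{2634489232}$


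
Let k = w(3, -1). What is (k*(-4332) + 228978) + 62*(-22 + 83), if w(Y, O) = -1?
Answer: 237092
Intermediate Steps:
k = -1
(k*(-4332) + 228978) + 62*(-22 + 83) = (-1*(-4332) + 228978) + 62*(-22 + 83) = (4332 + 228978) + 62*61 = 233310 + 3782 = 237092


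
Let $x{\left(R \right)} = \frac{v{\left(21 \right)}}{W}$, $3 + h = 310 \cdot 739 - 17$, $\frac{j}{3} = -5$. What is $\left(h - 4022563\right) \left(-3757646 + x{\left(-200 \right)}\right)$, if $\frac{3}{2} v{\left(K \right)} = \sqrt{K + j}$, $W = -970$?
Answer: $14254603797478 + \frac{3793493 \sqrt{6}}{1455} \approx 1.4255 \cdot 10^{13}$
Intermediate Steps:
$j = -15$ ($j = 3 \left(-5\right) = -15$)
$h = 229070$ ($h = -3 + \left(310 \cdot 739 - 17\right) = -3 + \left(229090 - 17\right) = -3 + 229073 = 229070$)
$v{\left(K \right)} = \frac{2 \sqrt{-15 + K}}{3}$ ($v{\left(K \right)} = \frac{2 \sqrt{K - 15}}{3} = \frac{2 \sqrt{-15 + K}}{3}$)
$x{\left(R \right)} = - \frac{\sqrt{6}}{1455}$ ($x{\left(R \right)} = \frac{\frac{2}{3} \sqrt{-15 + 21}}{-970} = \frac{2 \sqrt{6}}{3} \left(- \frac{1}{970}\right) = - \frac{\sqrt{6}}{1455}$)
$\left(h - 4022563\right) \left(-3757646 + x{\left(-200 \right)}\right) = \left(229070 - 4022563\right) \left(-3757646 - \frac{\sqrt{6}}{1455}\right) = - 3793493 \left(-3757646 - \frac{\sqrt{6}}{1455}\right) = 14254603797478 + \frac{3793493 \sqrt{6}}{1455}$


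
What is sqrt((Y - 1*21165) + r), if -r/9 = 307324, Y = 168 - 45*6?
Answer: 3*I*sqrt(309687) ≈ 1669.5*I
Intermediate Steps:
Y = -102 (Y = 168 - 270 = -102)
r = -2765916 (r = -9*307324 = -2765916)
sqrt((Y - 1*21165) + r) = sqrt((-102 - 1*21165) - 2765916) = sqrt((-102 - 21165) - 2765916) = sqrt(-21267 - 2765916) = sqrt(-2787183) = 3*I*sqrt(309687)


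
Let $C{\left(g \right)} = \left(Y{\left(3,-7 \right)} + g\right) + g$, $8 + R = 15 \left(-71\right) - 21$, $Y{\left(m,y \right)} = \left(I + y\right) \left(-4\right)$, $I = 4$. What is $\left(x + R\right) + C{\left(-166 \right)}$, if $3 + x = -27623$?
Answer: $-29040$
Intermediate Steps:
$x = -27626$ ($x = -3 - 27623 = -27626$)
$Y{\left(m,y \right)} = -16 - 4 y$ ($Y{\left(m,y \right)} = \left(4 + y\right) \left(-4\right) = -16 - 4 y$)
$R = -1094$ ($R = -8 + \left(15 \left(-71\right) - 21\right) = -8 - 1086 = -1094$)
$C{\left(g \right)} = 12 + 2 g$ ($C{\left(g \right)} = \left(\left(-16 - -28\right) + g\right) + g = \left(\left(-16 + 28\right) + g\right) + g = \left(12 + g\right) + g = 12 + 2 g$)
$\left(x + R\right) + C{\left(-166 \right)} = \left(-27626 - 1094\right) + \left(12 + 2 \left(-166\right)\right) = -28720 + \left(12 - 332\right) = -28720 - 320 = -29040$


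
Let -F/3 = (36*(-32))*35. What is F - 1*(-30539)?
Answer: 151499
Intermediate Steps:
F = 120960 (F = -3*36*(-32)*35 = -(-3456)*35 = -3*(-40320) = 120960)
F - 1*(-30539) = 120960 - 1*(-30539) = 120960 + 30539 = 151499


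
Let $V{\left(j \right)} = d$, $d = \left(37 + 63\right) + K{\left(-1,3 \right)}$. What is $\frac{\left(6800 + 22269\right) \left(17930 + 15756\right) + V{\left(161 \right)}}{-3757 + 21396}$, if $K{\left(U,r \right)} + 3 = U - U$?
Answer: $\frac{979218431}{17639} \approx 55514.0$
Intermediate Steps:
$K{\left(U,r \right)} = -3$ ($K{\left(U,r \right)} = -3 + \left(U - U\right) = -3 + 0 = -3$)
$d = 97$ ($d = \left(37 + 63\right) - 3 = 100 - 3 = 97$)
$V{\left(j \right)} = 97$
$\frac{\left(6800 + 22269\right) \left(17930 + 15756\right) + V{\left(161 \right)}}{-3757 + 21396} = \frac{\left(6800 + 22269\right) \left(17930 + 15756\right) + 97}{-3757 + 21396} = \frac{29069 \cdot 33686 + 97}{17639} = \left(979218334 + 97\right) \frac{1}{17639} = 979218431 \cdot \frac{1}{17639} = \frac{979218431}{17639}$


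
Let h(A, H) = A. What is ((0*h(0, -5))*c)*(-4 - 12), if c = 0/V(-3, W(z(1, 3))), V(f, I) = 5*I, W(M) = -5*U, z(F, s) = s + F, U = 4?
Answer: 0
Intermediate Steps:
z(F, s) = F + s
W(M) = -20 (W(M) = -5*4 = -20)
c = 0 (c = 0/((5*(-20))) = 0/(-100) = 0*(-1/100) = 0)
((0*h(0, -5))*c)*(-4 - 12) = ((0*0)*0)*(-4 - 12) = (0*0)*(-16) = 0*(-16) = 0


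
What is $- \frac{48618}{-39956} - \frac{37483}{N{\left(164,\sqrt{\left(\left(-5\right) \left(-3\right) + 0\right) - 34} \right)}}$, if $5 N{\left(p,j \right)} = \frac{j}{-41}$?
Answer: $\frac{24309}{19978} - \frac{7684015 i \sqrt{19}}{19} \approx 1.2168 - 1.7628 \cdot 10^{6} i$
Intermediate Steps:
$N{\left(p,j \right)} = - \frac{j}{205}$ ($N{\left(p,j \right)} = \frac{j \frac{1}{-41}}{5} = \frac{j \left(- \frac{1}{41}\right)}{5} = \frac{\left(- \frac{1}{41}\right) j}{5} = - \frac{j}{205}$)
$- \frac{48618}{-39956} - \frac{37483}{N{\left(164,\sqrt{\left(\left(-5\right) \left(-3\right) + 0\right) - 34} \right)}} = - \frac{48618}{-39956} - \frac{37483}{\left(- \frac{1}{205}\right) \sqrt{\left(\left(-5\right) \left(-3\right) + 0\right) - 34}} = \left(-48618\right) \left(- \frac{1}{39956}\right) - \frac{37483}{\left(- \frac{1}{205}\right) \sqrt{\left(15 + 0\right) - 34}} = \frac{24309}{19978} - \frac{37483}{\left(- \frac{1}{205}\right) \sqrt{15 - 34}} = \frac{24309}{19978} - \frac{37483}{\left(- \frac{1}{205}\right) \sqrt{-19}} = \frac{24309}{19978} - \frac{37483}{\left(- \frac{1}{205}\right) i \sqrt{19}} = \frac{24309}{19978} - 37483 \frac{205 i \sqrt{19}}{19} = \frac{24309}{19978} - \frac{7684015 i \sqrt{19}}{19}$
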